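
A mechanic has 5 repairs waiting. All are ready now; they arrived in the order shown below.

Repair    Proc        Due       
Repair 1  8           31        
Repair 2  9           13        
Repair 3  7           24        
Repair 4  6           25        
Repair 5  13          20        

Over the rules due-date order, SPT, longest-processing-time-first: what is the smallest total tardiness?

29

EDD (increasing due date): Repair 2 Repair 5 Repair 3 Repair 4 Repair 1.
Repair 2: 0→9, due 13, tardiness 0
Repair 5: 9→22, due 20, tardiness 2
Repair 3: 22→29, due 24, tardiness 5
Repair 4: 29→35, due 25, tardiness 10
Repair 1: 35→43, due 31, tardiness 12
Sum = 0+2+5+10+12 = 29.
SPT (increasing processing time): Repair 4 Repair 3 Repair 1 Repair 2 Repair 5.
Repair 4: 0→6, due 25, tardiness 0
Repair 3: 6→13, due 24, tardiness 0
Repair 1: 13→21, due 31, tardiness 0
Repair 2: 21→30, due 13, tardiness 17
Repair 5: 30→43, due 20, tardiness 23
Sum = 0+0+0+17+23 = 40.
LPT (decreasing processing time): Repair 5 Repair 2 Repair 1 Repair 3 Repair 4.
Repair 5: 0→13, due 20, tardiness 0
Repair 2: 13→22, due 13, tardiness 9
Repair 1: 22→30, due 31, tardiness 0
Repair 3: 30→37, due 24, tardiness 13
Repair 4: 37→43, due 25, tardiness 18
Sum = 0+9+0+13+18 = 40.
EDD 29, SPT 40, LPT 40 → minimum 29.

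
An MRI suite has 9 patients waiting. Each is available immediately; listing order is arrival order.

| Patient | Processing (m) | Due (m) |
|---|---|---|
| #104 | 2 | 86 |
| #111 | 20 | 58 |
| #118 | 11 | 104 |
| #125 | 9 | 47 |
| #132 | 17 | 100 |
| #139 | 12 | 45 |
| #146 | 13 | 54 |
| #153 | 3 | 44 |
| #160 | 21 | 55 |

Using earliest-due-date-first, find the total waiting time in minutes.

392

EDD (increasing due date): #153 #139 #125 #146 #160 #111 #104 #132 #118.
#153: waits 0, runs 0→3
#139: waits 3, runs 3→15
#125: waits 15, runs 15→24
#146: waits 24, runs 24→37
#160: waits 37, runs 37→58
#111: waits 58, runs 58→78
#104: waits 78, runs 78→80
#132: waits 80, runs 80→97
#118: waits 97, runs 97→108
Sum = 0+3+15+24+37+58+78+80+97 = 392.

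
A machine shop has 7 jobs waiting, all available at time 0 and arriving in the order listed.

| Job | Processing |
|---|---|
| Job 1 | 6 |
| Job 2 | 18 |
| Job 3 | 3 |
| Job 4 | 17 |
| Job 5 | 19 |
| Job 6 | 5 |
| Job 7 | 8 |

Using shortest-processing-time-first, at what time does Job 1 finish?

14

SPT (increasing processing time): Job 3 Job 6 Job 1 Job 7 Job 4 Job 2 Job 5.
Job 3: 0→3
Job 6: 3→8
Job 1: 8→14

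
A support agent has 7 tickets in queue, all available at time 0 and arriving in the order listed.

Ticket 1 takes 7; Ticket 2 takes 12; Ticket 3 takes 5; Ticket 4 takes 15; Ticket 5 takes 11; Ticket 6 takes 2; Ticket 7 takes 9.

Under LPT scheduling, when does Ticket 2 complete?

27

LPT (decreasing processing time): Ticket 4 Ticket 2 Ticket 5 Ticket 7 Ticket 1 Ticket 3 Ticket 6.
Ticket 4: 0→15
Ticket 2: 15→27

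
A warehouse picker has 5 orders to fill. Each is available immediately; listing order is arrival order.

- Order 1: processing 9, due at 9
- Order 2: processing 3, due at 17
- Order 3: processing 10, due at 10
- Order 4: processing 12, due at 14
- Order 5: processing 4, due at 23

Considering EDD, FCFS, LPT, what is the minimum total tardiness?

EDD (increasing due date): Order 1 Order 3 Order 4 Order 2 Order 5.
Order 1: 0→9, due 9, tardiness 0
Order 3: 9→19, due 10, tardiness 9
Order 4: 19→31, due 14, tardiness 17
Order 2: 31→34, due 17, tardiness 17
Order 5: 34→38, due 23, tardiness 15
Sum = 0+9+17+17+15 = 58.
FIFO (arrival order): Order 1 Order 2 Order 3 Order 4 Order 5.
Order 1: 0→9, due 9, tardiness 0
Order 2: 9→12, due 17, tardiness 0
Order 3: 12→22, due 10, tardiness 12
Order 4: 22→34, due 14, tardiness 20
Order 5: 34→38, due 23, tardiness 15
Sum = 0+0+12+20+15 = 47.
LPT (decreasing processing time): Order 4 Order 3 Order 1 Order 5 Order 2.
Order 4: 0→12, due 14, tardiness 0
Order 3: 12→22, due 10, tardiness 12
Order 1: 22→31, due 9, tardiness 22
Order 5: 31→35, due 23, tardiness 12
Order 2: 35→38, due 17, tardiness 21
Sum = 0+12+22+12+21 = 67.
EDD 58, FIFO 47, LPT 67 → minimum 47.

47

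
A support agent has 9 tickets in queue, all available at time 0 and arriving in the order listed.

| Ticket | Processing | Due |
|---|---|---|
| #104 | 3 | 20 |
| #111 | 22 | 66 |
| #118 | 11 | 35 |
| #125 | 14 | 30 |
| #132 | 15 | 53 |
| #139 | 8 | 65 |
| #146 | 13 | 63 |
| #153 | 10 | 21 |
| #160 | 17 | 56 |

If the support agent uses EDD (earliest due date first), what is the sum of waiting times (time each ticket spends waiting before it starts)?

EDD (increasing due date): #104 #153 #125 #118 #132 #160 #146 #139 #111.
#104: waits 0, runs 0→3
#153: waits 3, runs 3→13
#125: waits 13, runs 13→27
#118: waits 27, runs 27→38
#132: waits 38, runs 38→53
#160: waits 53, runs 53→70
#146: waits 70, runs 70→83
#139: waits 83, runs 83→91
#111: waits 91, runs 91→113
Sum = 0+3+13+27+38+53+70+83+91 = 378.

378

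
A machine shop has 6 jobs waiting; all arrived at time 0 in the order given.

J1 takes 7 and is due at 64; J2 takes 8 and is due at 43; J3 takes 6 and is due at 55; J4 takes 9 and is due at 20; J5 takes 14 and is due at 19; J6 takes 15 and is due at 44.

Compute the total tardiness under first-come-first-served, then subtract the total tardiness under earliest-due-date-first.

45

FIFO (arrival order): J1 J2 J3 J4 J5 J6.
J1: 0→7, due 64, tardiness 0
J2: 7→15, due 43, tardiness 0
J3: 15→21, due 55, tardiness 0
J4: 21→30, due 20, tardiness 10
J5: 30→44, due 19, tardiness 25
J6: 44→59, due 44, tardiness 15
Sum = 0+0+0+10+25+15 = 50.
EDD (increasing due date): J5 J4 J2 J6 J3 J1.
J5: 0→14, due 19, tardiness 0
J4: 14→23, due 20, tardiness 3
J2: 23→31, due 43, tardiness 0
J6: 31→46, due 44, tardiness 2
J3: 46→52, due 55, tardiness 0
J1: 52→59, due 64, tardiness 0
Sum = 0+3+0+2+0+0 = 5.
Difference = 50 − 5 = 45.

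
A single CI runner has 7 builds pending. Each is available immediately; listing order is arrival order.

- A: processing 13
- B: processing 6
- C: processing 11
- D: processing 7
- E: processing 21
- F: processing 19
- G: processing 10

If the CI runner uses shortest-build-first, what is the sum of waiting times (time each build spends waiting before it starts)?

189

SPT (increasing processing time): B D G C A F E.
B: waits 0, runs 0→6
D: waits 6, runs 6→13
G: waits 13, runs 13→23
C: waits 23, runs 23→34
A: waits 34, runs 34→47
F: waits 47, runs 47→66
E: waits 66, runs 66→87
Sum = 0+6+13+23+34+47+66 = 189.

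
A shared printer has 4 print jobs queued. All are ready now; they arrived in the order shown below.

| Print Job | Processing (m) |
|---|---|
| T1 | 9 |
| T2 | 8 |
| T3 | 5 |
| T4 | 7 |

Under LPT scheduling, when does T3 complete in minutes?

29

LPT (decreasing processing time): T1 T2 T4 T3.
T1: 0→9
T2: 9→17
T4: 17→24
T3: 24→29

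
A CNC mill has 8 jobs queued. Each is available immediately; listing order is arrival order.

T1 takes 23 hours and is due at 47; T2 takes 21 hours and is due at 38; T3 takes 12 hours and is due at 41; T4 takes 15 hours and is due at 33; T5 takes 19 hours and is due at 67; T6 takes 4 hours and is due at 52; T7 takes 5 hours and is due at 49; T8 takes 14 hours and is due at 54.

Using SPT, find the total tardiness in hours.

SPT (increasing processing time): T6 T7 T3 T8 T4 T5 T2 T1.
T6: 0→4, due 52, tardiness 0
T7: 4→9, due 49, tardiness 0
T3: 9→21, due 41, tardiness 0
T8: 21→35, due 54, tardiness 0
T4: 35→50, due 33, tardiness 17
T5: 50→69, due 67, tardiness 2
T2: 69→90, due 38, tardiness 52
T1: 90→113, due 47, tardiness 66
Sum = 0+0+0+0+17+2+52+66 = 137.

137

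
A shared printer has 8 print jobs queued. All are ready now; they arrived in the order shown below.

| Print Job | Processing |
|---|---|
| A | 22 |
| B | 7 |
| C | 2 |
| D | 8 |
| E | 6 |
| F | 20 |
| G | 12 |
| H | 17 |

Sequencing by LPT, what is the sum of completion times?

545

LPT (decreasing processing time): A F H G D B E C.
A: 0→22
F: 22→42
H: 42→59
G: 59→71
D: 71→79
B: 79→86
E: 86→92
C: 92→94
Sum = 22+42+59+71+79+86+92+94 = 545.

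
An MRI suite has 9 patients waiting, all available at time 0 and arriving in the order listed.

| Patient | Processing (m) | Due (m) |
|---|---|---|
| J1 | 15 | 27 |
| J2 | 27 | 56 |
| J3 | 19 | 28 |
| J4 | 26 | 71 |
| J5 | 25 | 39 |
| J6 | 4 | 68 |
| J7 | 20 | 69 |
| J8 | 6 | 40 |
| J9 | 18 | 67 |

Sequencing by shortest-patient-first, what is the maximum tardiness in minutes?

104

SPT (increasing processing time): J6 J8 J1 J9 J3 J7 J5 J4 J2.
J6: 0→4, due 68, tardiness 0
J8: 4→10, due 40, tardiness 0
J1: 10→25, due 27, tardiness 0
J9: 25→43, due 67, tardiness 0
J3: 43→62, due 28, tardiness 34
J7: 62→82, due 69, tardiness 13
J5: 82→107, due 39, tardiness 68
J4: 107→133, due 71, tardiness 62
J2: 133→160, due 56, tardiness 104
Maximum = 104.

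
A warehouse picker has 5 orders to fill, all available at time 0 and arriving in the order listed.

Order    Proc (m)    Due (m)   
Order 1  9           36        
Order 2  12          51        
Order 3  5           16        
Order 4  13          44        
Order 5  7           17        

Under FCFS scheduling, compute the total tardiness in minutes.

39

FIFO (arrival order): Order 1 Order 2 Order 3 Order 4 Order 5.
Order 1: 0→9, due 36, tardiness 0
Order 2: 9→21, due 51, tardiness 0
Order 3: 21→26, due 16, tardiness 10
Order 4: 26→39, due 44, tardiness 0
Order 5: 39→46, due 17, tardiness 29
Sum = 0+0+10+0+29 = 39.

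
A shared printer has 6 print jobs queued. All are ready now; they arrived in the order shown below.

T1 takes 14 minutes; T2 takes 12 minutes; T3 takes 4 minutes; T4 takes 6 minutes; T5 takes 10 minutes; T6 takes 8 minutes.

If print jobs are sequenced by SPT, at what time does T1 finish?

SPT (increasing processing time): T3 T4 T6 T5 T2 T1.
T3: 0→4
T4: 4→10
T6: 10→18
T5: 18→28
T2: 28→40
T1: 40→54

54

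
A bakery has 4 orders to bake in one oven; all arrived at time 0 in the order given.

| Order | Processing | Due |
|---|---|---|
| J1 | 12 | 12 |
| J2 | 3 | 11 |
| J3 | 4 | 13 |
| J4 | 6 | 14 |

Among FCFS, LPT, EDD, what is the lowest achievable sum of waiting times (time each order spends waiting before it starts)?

FIFO (arrival order): J1 J2 J3 J4.
J1: waits 0, runs 0→12
J2: waits 12, runs 12→15
J3: waits 15, runs 15→19
J4: waits 19, runs 19→25
Sum = 0+12+15+19 = 46.
LPT (decreasing processing time): J1 J4 J3 J2.
J1: waits 0, runs 0→12
J4: waits 12, runs 12→18
J3: waits 18, runs 18→22
J2: waits 22, runs 22→25
Sum = 0+12+18+22 = 52.
EDD (increasing due date): J2 J1 J3 J4.
J2: waits 0, runs 0→3
J1: waits 3, runs 3→15
J3: waits 15, runs 15→19
J4: waits 19, runs 19→25
Sum = 0+3+15+19 = 37.
FIFO 46, LPT 52, EDD 37 → minimum 37.

37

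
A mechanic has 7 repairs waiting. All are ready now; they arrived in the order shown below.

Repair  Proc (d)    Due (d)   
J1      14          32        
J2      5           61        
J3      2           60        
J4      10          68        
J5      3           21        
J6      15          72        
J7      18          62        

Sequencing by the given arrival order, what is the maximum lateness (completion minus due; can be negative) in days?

13

FIFO (arrival order): J1 J2 J3 J4 J5 J6 J7.
J1: 0→14, due 32, lateness -18
J2: 14→19, due 61, lateness -42
J3: 19→21, due 60, lateness -39
J4: 21→31, due 68, lateness -37
J5: 31→34, due 21, lateness 13
J6: 34→49, due 72, lateness -23
J7: 49→67, due 62, lateness 5
Maximum = 13.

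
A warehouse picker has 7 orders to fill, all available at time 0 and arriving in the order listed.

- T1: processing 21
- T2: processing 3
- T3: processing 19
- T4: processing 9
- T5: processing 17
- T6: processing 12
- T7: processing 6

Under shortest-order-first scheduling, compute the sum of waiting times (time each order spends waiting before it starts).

173

SPT (increasing processing time): T2 T7 T4 T6 T5 T3 T1.
T2: waits 0, runs 0→3
T7: waits 3, runs 3→9
T4: waits 9, runs 9→18
T6: waits 18, runs 18→30
T5: waits 30, runs 30→47
T3: waits 47, runs 47→66
T1: waits 66, runs 66→87
Sum = 0+3+9+18+30+47+66 = 173.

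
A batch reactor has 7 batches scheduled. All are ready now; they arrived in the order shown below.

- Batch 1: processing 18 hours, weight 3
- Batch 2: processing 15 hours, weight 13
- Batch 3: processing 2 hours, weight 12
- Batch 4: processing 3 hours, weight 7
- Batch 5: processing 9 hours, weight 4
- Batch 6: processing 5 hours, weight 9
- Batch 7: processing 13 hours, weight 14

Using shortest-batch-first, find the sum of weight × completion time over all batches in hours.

1479

SPT (increasing processing time): Batch 3 Batch 4 Batch 6 Batch 5 Batch 7 Batch 2 Batch 1.
Batch 3: finishes 2, weight 12, w·C = 24
Batch 4: finishes 5, weight 7, w·C = 35
Batch 6: finishes 10, weight 9, w·C = 90
Batch 5: finishes 19, weight 4, w·C = 76
Batch 7: finishes 32, weight 14, w·C = 448
Batch 2: finishes 47, weight 13, w·C = 611
Batch 1: finishes 65, weight 3, w·C = 195
Sum = 24+35+90+76+448+611+195 = 1479.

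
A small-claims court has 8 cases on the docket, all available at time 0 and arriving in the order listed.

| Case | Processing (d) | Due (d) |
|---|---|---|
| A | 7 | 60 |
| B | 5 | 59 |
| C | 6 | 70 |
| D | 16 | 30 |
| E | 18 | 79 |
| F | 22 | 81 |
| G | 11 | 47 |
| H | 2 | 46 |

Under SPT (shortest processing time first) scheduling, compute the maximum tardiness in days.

17

SPT (increasing processing time): H B C A G D E F.
H: 0→2, due 46, tardiness 0
B: 2→7, due 59, tardiness 0
C: 7→13, due 70, tardiness 0
A: 13→20, due 60, tardiness 0
G: 20→31, due 47, tardiness 0
D: 31→47, due 30, tardiness 17
E: 47→65, due 79, tardiness 0
F: 65→87, due 81, tardiness 6
Maximum = 17.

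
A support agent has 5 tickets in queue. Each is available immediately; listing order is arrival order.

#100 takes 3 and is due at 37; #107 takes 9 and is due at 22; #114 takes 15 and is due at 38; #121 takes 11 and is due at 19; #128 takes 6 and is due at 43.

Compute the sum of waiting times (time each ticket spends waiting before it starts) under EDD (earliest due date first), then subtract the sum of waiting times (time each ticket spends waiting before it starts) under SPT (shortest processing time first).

EDD (increasing due date): #121 #107 #100 #114 #128.
#121: waits 0, runs 0→11
#107: waits 11, runs 11→20
#100: waits 20, runs 20→23
#114: waits 23, runs 23→38
#128: waits 38, runs 38→44
Sum = 0+11+20+23+38 = 92.
SPT (increasing processing time): #100 #128 #107 #121 #114.
#100: waits 0, runs 0→3
#128: waits 3, runs 3→9
#107: waits 9, runs 9→18
#121: waits 18, runs 18→29
#114: waits 29, runs 29→44
Sum = 0+3+9+18+29 = 59.
Difference = 92 − 59 = 33.

33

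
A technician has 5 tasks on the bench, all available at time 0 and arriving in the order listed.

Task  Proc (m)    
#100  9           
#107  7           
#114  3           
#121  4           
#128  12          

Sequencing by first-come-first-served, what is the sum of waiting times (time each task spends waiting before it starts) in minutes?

FIFO (arrival order): #100 #107 #114 #121 #128.
#100: waits 0, runs 0→9
#107: waits 9, runs 9→16
#114: waits 16, runs 16→19
#121: waits 19, runs 19→23
#128: waits 23, runs 23→35
Sum = 0+9+16+19+23 = 67.

67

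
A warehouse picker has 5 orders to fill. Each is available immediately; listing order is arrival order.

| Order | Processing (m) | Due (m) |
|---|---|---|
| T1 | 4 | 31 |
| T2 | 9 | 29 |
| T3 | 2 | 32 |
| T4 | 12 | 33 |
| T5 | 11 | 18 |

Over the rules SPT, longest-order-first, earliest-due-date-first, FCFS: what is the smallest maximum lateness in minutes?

5

SPT (increasing processing time): T3 T1 T2 T5 T4.
T3: 0→2, due 32, lateness -30
T1: 2→6, due 31, lateness -25
T2: 6→15, due 29, lateness -14
T5: 15→26, due 18, lateness 8
T4: 26→38, due 33, lateness 5
Maximum = 8.
LPT (decreasing processing time): T4 T5 T2 T1 T3.
T4: 0→12, due 33, lateness -21
T5: 12→23, due 18, lateness 5
T2: 23→32, due 29, lateness 3
T1: 32→36, due 31, lateness 5
T3: 36→38, due 32, lateness 6
Maximum = 6.
EDD (increasing due date): T5 T2 T1 T3 T4.
T5: 0→11, due 18, lateness -7
T2: 11→20, due 29, lateness -9
T1: 20→24, due 31, lateness -7
T3: 24→26, due 32, lateness -6
T4: 26→38, due 33, lateness 5
Maximum = 5.
FIFO (arrival order): T1 T2 T3 T4 T5.
T1: 0→4, due 31, lateness -27
T2: 4→13, due 29, lateness -16
T3: 13→15, due 32, lateness -17
T4: 15→27, due 33, lateness -6
T5: 27→38, due 18, lateness 20
Maximum = 20.
SPT 8, LPT 6, EDD 5, FIFO 20 → minimum 5.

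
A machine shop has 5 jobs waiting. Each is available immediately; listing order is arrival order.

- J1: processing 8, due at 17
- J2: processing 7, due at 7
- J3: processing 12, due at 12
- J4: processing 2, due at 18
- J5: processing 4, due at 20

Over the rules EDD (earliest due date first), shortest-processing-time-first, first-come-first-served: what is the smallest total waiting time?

42

EDD (increasing due date): J2 J3 J1 J4 J5.
J2: waits 0, runs 0→7
J3: waits 7, runs 7→19
J1: waits 19, runs 19→27
J4: waits 27, runs 27→29
J5: waits 29, runs 29→33
Sum = 0+7+19+27+29 = 82.
SPT (increasing processing time): J4 J5 J2 J1 J3.
J4: waits 0, runs 0→2
J5: waits 2, runs 2→6
J2: waits 6, runs 6→13
J1: waits 13, runs 13→21
J3: waits 21, runs 21→33
Sum = 0+2+6+13+21 = 42.
FIFO (arrival order): J1 J2 J3 J4 J5.
J1: waits 0, runs 0→8
J2: waits 8, runs 8→15
J3: waits 15, runs 15→27
J4: waits 27, runs 27→29
J5: waits 29, runs 29→33
Sum = 0+8+15+27+29 = 79.
EDD 82, SPT 42, FIFO 79 → minimum 42.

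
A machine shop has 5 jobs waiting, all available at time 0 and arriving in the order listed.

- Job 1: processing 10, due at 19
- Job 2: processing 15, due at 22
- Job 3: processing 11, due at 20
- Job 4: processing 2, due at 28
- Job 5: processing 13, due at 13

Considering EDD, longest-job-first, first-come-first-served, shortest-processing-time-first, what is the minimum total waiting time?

EDD (increasing due date): Job 5 Job 1 Job 3 Job 2 Job 4.
Job 5: waits 0, runs 0→13
Job 1: waits 13, runs 13→23
Job 3: waits 23, runs 23→34
Job 2: waits 34, runs 34→49
Job 4: waits 49, runs 49→51
Sum = 0+13+23+34+49 = 119.
LPT (decreasing processing time): Job 2 Job 5 Job 3 Job 1 Job 4.
Job 2: waits 0, runs 0→15
Job 5: waits 15, runs 15→28
Job 3: waits 28, runs 28→39
Job 1: waits 39, runs 39→49
Job 4: waits 49, runs 49→51
Sum = 0+15+28+39+49 = 131.
FIFO (arrival order): Job 1 Job 2 Job 3 Job 4 Job 5.
Job 1: waits 0, runs 0→10
Job 2: waits 10, runs 10→25
Job 3: waits 25, runs 25→36
Job 4: waits 36, runs 36→38
Job 5: waits 38, runs 38→51
Sum = 0+10+25+36+38 = 109.
SPT (increasing processing time): Job 4 Job 1 Job 3 Job 5 Job 2.
Job 4: waits 0, runs 0→2
Job 1: waits 2, runs 2→12
Job 3: waits 12, runs 12→23
Job 5: waits 23, runs 23→36
Job 2: waits 36, runs 36→51
Sum = 0+2+12+23+36 = 73.
EDD 119, LPT 131, FIFO 109, SPT 73 → minimum 73.

73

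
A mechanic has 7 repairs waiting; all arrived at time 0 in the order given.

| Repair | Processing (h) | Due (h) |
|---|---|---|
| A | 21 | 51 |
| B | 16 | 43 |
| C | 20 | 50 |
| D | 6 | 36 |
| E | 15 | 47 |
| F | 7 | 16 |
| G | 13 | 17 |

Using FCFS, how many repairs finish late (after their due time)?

5

FIFO (arrival order): A B C D E F G.
A: 0→21, due 51, tardiness 0
B: 21→37, due 43, tardiness 0
C: 37→57, due 50, tardiness 7
D: 57→63, due 36, tardiness 27
E: 63→78, due 47, tardiness 31
F: 78→85, due 16, tardiness 69
G: 85→98, due 17, tardiness 81
Late repairs: 5.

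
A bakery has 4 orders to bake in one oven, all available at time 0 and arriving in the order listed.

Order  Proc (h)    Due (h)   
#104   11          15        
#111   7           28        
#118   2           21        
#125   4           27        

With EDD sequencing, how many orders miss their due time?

EDD (increasing due date): #104 #118 #125 #111.
#104: 0→11, due 15, tardiness 0
#118: 11→13, due 21, tardiness 0
#125: 13→17, due 27, tardiness 0
#111: 17→24, due 28, tardiness 0
Late orders: 0.

0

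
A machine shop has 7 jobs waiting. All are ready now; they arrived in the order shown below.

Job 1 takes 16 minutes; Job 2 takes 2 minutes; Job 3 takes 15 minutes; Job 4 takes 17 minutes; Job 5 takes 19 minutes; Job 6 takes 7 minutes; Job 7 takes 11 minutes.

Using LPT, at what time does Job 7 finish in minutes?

LPT (decreasing processing time): Job 5 Job 4 Job 1 Job 3 Job 7 Job 6 Job 2.
Job 5: 0→19
Job 4: 19→36
Job 1: 36→52
Job 3: 52→67
Job 7: 67→78

78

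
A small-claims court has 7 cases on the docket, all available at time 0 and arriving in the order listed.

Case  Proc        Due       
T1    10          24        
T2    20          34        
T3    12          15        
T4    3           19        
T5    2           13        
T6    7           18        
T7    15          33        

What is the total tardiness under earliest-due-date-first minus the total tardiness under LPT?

-148

EDD (increasing due date): T5 T3 T6 T4 T1 T7 T2.
T5: 0→2, due 13, tardiness 0
T3: 2→14, due 15, tardiness 0
T6: 14→21, due 18, tardiness 3
T4: 21→24, due 19, tardiness 5
T1: 24→34, due 24, tardiness 10
T7: 34→49, due 33, tardiness 16
T2: 49→69, due 34, tardiness 35
Sum = 0+0+3+5+10+16+35 = 69.
LPT (decreasing processing time): T2 T7 T3 T1 T6 T4 T5.
T2: 0→20, due 34, tardiness 0
T7: 20→35, due 33, tardiness 2
T3: 35→47, due 15, tardiness 32
T1: 47→57, due 24, tardiness 33
T6: 57→64, due 18, tardiness 46
T4: 64→67, due 19, tardiness 48
T5: 67→69, due 13, tardiness 56
Sum = 0+2+32+33+46+48+56 = 217.
Difference = 69 − 217 = -148.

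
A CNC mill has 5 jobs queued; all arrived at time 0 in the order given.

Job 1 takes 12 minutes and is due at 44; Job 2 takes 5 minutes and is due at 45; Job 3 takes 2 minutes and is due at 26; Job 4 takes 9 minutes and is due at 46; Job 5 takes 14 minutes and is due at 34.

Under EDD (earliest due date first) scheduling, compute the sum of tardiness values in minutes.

0

EDD (increasing due date): Job 3 Job 5 Job 1 Job 2 Job 4.
Job 3: 0→2, due 26, tardiness 0
Job 5: 2→16, due 34, tardiness 0
Job 1: 16→28, due 44, tardiness 0
Job 2: 28→33, due 45, tardiness 0
Job 4: 33→42, due 46, tardiness 0
Sum = 0+0+0+0+0 = 0.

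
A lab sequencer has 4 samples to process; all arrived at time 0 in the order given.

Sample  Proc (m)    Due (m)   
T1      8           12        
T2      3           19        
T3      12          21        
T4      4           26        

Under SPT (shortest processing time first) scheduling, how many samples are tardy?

SPT (increasing processing time): T2 T4 T1 T3.
T2: 0→3, due 19, tardiness 0
T4: 3→7, due 26, tardiness 0
T1: 7→15, due 12, tardiness 3
T3: 15→27, due 21, tardiness 6
Late samples: 2.

2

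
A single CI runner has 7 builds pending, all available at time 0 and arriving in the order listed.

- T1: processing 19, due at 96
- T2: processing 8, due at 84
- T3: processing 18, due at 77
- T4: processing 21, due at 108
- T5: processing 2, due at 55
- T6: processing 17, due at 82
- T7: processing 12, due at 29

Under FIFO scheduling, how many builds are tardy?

3

FIFO (arrival order): T1 T2 T3 T4 T5 T6 T7.
T1: 0→19, due 96, tardiness 0
T2: 19→27, due 84, tardiness 0
T3: 27→45, due 77, tardiness 0
T4: 45→66, due 108, tardiness 0
T5: 66→68, due 55, tardiness 13
T6: 68→85, due 82, tardiness 3
T7: 85→97, due 29, tardiness 68
Late builds: 3.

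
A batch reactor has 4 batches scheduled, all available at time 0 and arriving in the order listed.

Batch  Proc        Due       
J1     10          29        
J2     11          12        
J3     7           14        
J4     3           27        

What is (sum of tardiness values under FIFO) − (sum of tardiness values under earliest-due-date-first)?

21

FIFO (arrival order): J1 J2 J3 J4.
J1: 0→10, due 29, tardiness 0
J2: 10→21, due 12, tardiness 9
J3: 21→28, due 14, tardiness 14
J4: 28→31, due 27, tardiness 4
Sum = 0+9+14+4 = 27.
EDD (increasing due date): J2 J3 J4 J1.
J2: 0→11, due 12, tardiness 0
J3: 11→18, due 14, tardiness 4
J4: 18→21, due 27, tardiness 0
J1: 21→31, due 29, tardiness 2
Sum = 0+4+0+2 = 6.
Difference = 27 − 6 = 21.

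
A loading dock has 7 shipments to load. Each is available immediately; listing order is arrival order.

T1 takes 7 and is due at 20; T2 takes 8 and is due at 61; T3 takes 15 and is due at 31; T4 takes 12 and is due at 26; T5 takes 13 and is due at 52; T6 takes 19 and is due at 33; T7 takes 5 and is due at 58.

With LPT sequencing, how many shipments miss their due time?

5

LPT (decreasing processing time): T6 T3 T5 T4 T2 T1 T7.
T6: 0→19, due 33, tardiness 0
T3: 19→34, due 31, tardiness 3
T5: 34→47, due 52, tardiness 0
T4: 47→59, due 26, tardiness 33
T2: 59→67, due 61, tardiness 6
T1: 67→74, due 20, tardiness 54
T7: 74→79, due 58, tardiness 21
Late shipments: 5.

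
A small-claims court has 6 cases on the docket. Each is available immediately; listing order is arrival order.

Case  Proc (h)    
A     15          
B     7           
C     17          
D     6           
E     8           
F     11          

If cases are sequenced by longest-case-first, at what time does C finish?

LPT (decreasing processing time): C A F E B D.
C: 0→17

17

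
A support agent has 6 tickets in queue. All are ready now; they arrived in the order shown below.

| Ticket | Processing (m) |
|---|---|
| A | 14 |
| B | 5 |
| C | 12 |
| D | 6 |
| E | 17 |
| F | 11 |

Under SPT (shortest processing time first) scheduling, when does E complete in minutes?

65

SPT (increasing processing time): B D F C A E.
B: 0→5
D: 5→11
F: 11→22
C: 22→34
A: 34→48
E: 48→65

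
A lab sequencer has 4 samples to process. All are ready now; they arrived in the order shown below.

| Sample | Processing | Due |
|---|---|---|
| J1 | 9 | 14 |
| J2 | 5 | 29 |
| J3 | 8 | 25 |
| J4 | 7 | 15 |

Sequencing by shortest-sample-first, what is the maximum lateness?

SPT (increasing processing time): J2 J4 J3 J1.
J2: 0→5, due 29, lateness -24
J4: 5→12, due 15, lateness -3
J3: 12→20, due 25, lateness -5
J1: 20→29, due 14, lateness 15
Maximum = 15.

15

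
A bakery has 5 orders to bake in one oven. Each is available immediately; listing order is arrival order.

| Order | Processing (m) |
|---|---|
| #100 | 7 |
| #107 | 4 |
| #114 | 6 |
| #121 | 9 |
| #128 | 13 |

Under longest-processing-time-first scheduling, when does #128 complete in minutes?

LPT (decreasing processing time): #128 #121 #100 #114 #107.
#128: 0→13

13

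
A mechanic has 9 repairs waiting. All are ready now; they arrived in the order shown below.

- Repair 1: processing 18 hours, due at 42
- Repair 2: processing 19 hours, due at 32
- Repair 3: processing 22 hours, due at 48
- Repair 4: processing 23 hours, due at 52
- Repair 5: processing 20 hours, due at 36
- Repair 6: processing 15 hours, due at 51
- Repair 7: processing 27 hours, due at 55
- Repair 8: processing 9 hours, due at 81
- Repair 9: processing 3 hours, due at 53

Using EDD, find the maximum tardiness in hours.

92

EDD (increasing due date): Repair 2 Repair 5 Repair 1 Repair 3 Repair 6 Repair 4 Repair 9 Repair 7 Repair 8.
Repair 2: 0→19, due 32, tardiness 0
Repair 5: 19→39, due 36, tardiness 3
Repair 1: 39→57, due 42, tardiness 15
Repair 3: 57→79, due 48, tardiness 31
Repair 6: 79→94, due 51, tardiness 43
Repair 4: 94→117, due 52, tardiness 65
Repair 9: 117→120, due 53, tardiness 67
Repair 7: 120→147, due 55, tardiness 92
Repair 8: 147→156, due 81, tardiness 75
Maximum = 92.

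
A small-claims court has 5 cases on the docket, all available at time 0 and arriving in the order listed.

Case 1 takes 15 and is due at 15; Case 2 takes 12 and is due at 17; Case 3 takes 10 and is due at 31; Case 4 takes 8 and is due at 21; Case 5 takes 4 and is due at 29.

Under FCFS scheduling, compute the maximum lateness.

24

FIFO (arrival order): Case 1 Case 2 Case 3 Case 4 Case 5.
Case 1: 0→15, due 15, lateness 0
Case 2: 15→27, due 17, lateness 10
Case 3: 27→37, due 31, lateness 6
Case 4: 37→45, due 21, lateness 24
Case 5: 45→49, due 29, lateness 20
Maximum = 24.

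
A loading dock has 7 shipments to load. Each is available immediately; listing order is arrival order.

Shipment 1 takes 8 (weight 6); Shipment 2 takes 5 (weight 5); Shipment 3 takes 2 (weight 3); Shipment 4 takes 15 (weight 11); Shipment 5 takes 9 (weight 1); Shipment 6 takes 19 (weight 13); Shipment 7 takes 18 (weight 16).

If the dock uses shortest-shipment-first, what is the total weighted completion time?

SPT (increasing processing time): Shipment 3 Shipment 2 Shipment 1 Shipment 5 Shipment 4 Shipment 7 Shipment 6.
Shipment 3: finishes 2, weight 3, w·C = 6
Shipment 2: finishes 7, weight 5, w·C = 35
Shipment 1: finishes 15, weight 6, w·C = 90
Shipment 5: finishes 24, weight 1, w·C = 24
Shipment 4: finishes 39, weight 11, w·C = 429
Shipment 7: finishes 57, weight 16, w·C = 912
Shipment 6: finishes 76, weight 13, w·C = 988
Sum = 6+35+90+24+429+912+988 = 2484.

2484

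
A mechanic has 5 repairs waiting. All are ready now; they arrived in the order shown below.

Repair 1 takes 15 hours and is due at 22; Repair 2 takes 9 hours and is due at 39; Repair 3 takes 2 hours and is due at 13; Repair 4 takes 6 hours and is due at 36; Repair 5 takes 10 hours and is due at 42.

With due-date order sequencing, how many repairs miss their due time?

0

EDD (increasing due date): Repair 3 Repair 1 Repair 4 Repair 2 Repair 5.
Repair 3: 0→2, due 13, tardiness 0
Repair 1: 2→17, due 22, tardiness 0
Repair 4: 17→23, due 36, tardiness 0
Repair 2: 23→32, due 39, tardiness 0
Repair 5: 32→42, due 42, tardiness 0
Late repairs: 0.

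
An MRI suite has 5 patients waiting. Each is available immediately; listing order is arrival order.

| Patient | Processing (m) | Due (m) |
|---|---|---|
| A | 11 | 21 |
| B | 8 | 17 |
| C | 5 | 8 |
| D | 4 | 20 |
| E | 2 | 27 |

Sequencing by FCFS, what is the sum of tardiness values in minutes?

FIFO (arrival order): A B C D E.
A: 0→11, due 21, tardiness 0
B: 11→19, due 17, tardiness 2
C: 19→24, due 8, tardiness 16
D: 24→28, due 20, tardiness 8
E: 28→30, due 27, tardiness 3
Sum = 0+2+16+8+3 = 29.

29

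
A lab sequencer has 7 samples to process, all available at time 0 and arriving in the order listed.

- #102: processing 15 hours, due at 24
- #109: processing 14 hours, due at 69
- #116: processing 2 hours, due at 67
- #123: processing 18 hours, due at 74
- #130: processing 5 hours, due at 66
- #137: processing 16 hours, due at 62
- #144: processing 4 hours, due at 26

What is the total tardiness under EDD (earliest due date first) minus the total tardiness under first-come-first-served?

EDD (increasing due date): #102 #144 #137 #130 #116 #109 #123.
#102: 0→15, due 24, tardiness 0
#144: 15→19, due 26, tardiness 0
#137: 19→35, due 62, tardiness 0
#130: 35→40, due 66, tardiness 0
#116: 40→42, due 67, tardiness 0
#109: 42→56, due 69, tardiness 0
#123: 56→74, due 74, tardiness 0
Sum = 0+0+0+0+0+0+0 = 0.
FIFO (arrival order): #102 #109 #116 #123 #130 #137 #144.
#102: 0→15, due 24, tardiness 0
#109: 15→29, due 69, tardiness 0
#116: 29→31, due 67, tardiness 0
#123: 31→49, due 74, tardiness 0
#130: 49→54, due 66, tardiness 0
#137: 54→70, due 62, tardiness 8
#144: 70→74, due 26, tardiness 48
Sum = 0+0+0+0+0+8+48 = 56.
Difference = 0 − 56 = -56.

-56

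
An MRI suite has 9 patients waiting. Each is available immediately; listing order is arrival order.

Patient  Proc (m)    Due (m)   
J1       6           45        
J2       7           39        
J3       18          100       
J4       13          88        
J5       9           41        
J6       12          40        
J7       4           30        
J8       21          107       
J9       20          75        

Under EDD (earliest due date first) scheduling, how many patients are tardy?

EDD (increasing due date): J7 J2 J6 J5 J1 J9 J4 J3 J8.
J7: 0→4, due 30, tardiness 0
J2: 4→11, due 39, tardiness 0
J6: 11→23, due 40, tardiness 0
J5: 23→32, due 41, tardiness 0
J1: 32→38, due 45, tardiness 0
J9: 38→58, due 75, tardiness 0
J4: 58→71, due 88, tardiness 0
J3: 71→89, due 100, tardiness 0
J8: 89→110, due 107, tardiness 3
Late patients: 1.

1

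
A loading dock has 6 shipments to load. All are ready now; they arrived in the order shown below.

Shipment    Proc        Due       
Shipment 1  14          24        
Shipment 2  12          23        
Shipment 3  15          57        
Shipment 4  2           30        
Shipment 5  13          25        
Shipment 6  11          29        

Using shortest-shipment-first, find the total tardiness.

SPT (increasing processing time): Shipment 4 Shipment 6 Shipment 2 Shipment 5 Shipment 1 Shipment 3.
Shipment 4: 0→2, due 30, tardiness 0
Shipment 6: 2→13, due 29, tardiness 0
Shipment 2: 13→25, due 23, tardiness 2
Shipment 5: 25→38, due 25, tardiness 13
Shipment 1: 38→52, due 24, tardiness 28
Shipment 3: 52→67, due 57, tardiness 10
Sum = 0+0+2+13+28+10 = 53.

53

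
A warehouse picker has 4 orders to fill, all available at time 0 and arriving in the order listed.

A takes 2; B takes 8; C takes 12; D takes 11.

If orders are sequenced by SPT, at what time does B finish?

SPT (increasing processing time): A B D C.
A: 0→2
B: 2→10

10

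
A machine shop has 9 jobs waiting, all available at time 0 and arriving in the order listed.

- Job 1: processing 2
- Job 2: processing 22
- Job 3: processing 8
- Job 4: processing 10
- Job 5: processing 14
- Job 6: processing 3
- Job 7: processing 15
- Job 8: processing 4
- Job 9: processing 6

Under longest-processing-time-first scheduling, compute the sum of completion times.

LPT (decreasing processing time): Job 2 Job 7 Job 5 Job 4 Job 3 Job 9 Job 8 Job 6 Job 1.
Job 2: 0→22
Job 7: 22→37
Job 5: 37→51
Job 4: 51→61
Job 3: 61→69
Job 9: 69→75
Job 8: 75→79
Job 6: 79→82
Job 1: 82→84
Sum = 22+37+51+61+69+75+79+82+84 = 560.

560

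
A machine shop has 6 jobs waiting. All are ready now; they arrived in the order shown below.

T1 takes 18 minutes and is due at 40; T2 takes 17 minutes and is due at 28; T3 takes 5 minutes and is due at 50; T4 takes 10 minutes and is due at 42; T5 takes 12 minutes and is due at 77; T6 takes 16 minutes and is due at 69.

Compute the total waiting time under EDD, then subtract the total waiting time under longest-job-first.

EDD (increasing due date): T2 T1 T4 T3 T6 T5.
T2: waits 0, runs 0→17
T1: waits 17, runs 17→35
T4: waits 35, runs 35→45
T3: waits 45, runs 45→50
T6: waits 50, runs 50→66
T5: waits 66, runs 66→78
Sum = 0+17+35+45+50+66 = 213.
LPT (decreasing processing time): T1 T2 T6 T5 T4 T3.
T1: waits 0, runs 0→18
T2: waits 18, runs 18→35
T6: waits 35, runs 35→51
T5: waits 51, runs 51→63
T4: waits 63, runs 63→73
T3: waits 73, runs 73→78
Sum = 0+18+35+51+63+73 = 240.
Difference = 213 − 240 = -27.

-27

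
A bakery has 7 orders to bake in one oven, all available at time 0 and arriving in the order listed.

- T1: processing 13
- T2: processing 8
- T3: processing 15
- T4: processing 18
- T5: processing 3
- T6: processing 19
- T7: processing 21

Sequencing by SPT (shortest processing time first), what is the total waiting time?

210

SPT (increasing processing time): T5 T2 T1 T3 T4 T6 T7.
T5: waits 0, runs 0→3
T2: waits 3, runs 3→11
T1: waits 11, runs 11→24
T3: waits 24, runs 24→39
T4: waits 39, runs 39→57
T6: waits 57, runs 57→76
T7: waits 76, runs 76→97
Sum = 0+3+11+24+39+57+76 = 210.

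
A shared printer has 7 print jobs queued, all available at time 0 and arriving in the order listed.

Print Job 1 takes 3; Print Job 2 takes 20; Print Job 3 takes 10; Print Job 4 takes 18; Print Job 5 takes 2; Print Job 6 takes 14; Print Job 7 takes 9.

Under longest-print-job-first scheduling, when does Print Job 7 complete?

71

LPT (decreasing processing time): Print Job 2 Print Job 4 Print Job 6 Print Job 3 Print Job 7 Print Job 1 Print Job 5.
Print Job 2: 0→20
Print Job 4: 20→38
Print Job 6: 38→52
Print Job 3: 52→62
Print Job 7: 62→71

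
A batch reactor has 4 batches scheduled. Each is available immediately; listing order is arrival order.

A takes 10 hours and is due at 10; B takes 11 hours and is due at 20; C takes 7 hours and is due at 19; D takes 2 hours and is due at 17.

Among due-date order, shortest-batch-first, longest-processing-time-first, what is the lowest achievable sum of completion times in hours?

60

EDD (increasing due date): A D C B.
A: 0→10
D: 10→12
C: 12→19
B: 19→30
Sum = 10+12+19+30 = 71.
SPT (increasing processing time): D C A B.
D: 0→2
C: 2→9
A: 9→19
B: 19→30
Sum = 2+9+19+30 = 60.
LPT (decreasing processing time): B A C D.
B: 0→11
A: 11→21
C: 21→28
D: 28→30
Sum = 11+21+28+30 = 90.
EDD 71, SPT 60, LPT 90 → minimum 60.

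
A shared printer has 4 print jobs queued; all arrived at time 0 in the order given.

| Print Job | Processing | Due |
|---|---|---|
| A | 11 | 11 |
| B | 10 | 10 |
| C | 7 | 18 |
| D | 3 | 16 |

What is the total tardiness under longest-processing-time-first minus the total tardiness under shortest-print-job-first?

6

LPT (decreasing processing time): A B C D.
A: 0→11, due 11, tardiness 0
B: 11→21, due 10, tardiness 11
C: 21→28, due 18, tardiness 10
D: 28→31, due 16, tardiness 15
Sum = 0+11+10+15 = 36.
SPT (increasing processing time): D C B A.
D: 0→3, due 16, tardiness 0
C: 3→10, due 18, tardiness 0
B: 10→20, due 10, tardiness 10
A: 20→31, due 11, tardiness 20
Sum = 0+0+10+20 = 30.
Difference = 36 − 30 = 6.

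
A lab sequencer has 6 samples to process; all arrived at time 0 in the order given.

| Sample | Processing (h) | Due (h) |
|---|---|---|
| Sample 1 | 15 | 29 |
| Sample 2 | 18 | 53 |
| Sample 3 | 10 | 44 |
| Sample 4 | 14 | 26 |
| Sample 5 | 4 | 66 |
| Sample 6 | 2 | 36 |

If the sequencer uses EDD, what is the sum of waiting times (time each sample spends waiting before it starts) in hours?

EDD (increasing due date): Sample 4 Sample 1 Sample 6 Sample 3 Sample 2 Sample 5.
Sample 4: waits 0, runs 0→14
Sample 1: waits 14, runs 14→29
Sample 6: waits 29, runs 29→31
Sample 3: waits 31, runs 31→41
Sample 2: waits 41, runs 41→59
Sample 5: waits 59, runs 59→63
Sum = 0+14+29+31+41+59 = 174.

174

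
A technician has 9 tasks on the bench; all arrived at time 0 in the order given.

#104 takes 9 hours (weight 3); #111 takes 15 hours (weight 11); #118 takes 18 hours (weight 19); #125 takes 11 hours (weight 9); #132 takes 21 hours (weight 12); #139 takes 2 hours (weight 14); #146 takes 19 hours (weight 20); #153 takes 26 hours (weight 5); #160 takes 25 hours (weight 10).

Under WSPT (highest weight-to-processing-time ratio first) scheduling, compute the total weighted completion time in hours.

WSPT (decreasing weight/processing-time ratio): #139 #118 #146 #125 #111 #132 #160 #104 #153.
#139: finishes 2, weight 14, w·C = 28
#118: finishes 20, weight 19, w·C = 380
#146: finishes 39, weight 20, w·C = 780
#125: finishes 50, weight 9, w·C = 450
#111: finishes 65, weight 11, w·C = 715
#132: finishes 86, weight 12, w·C = 1032
#160: finishes 111, weight 10, w·C = 1110
#104: finishes 120, weight 3, w·C = 360
#153: finishes 146, weight 5, w·C = 730
Sum = 28+380+780+450+715+1032+1110+360+730 = 5585.

5585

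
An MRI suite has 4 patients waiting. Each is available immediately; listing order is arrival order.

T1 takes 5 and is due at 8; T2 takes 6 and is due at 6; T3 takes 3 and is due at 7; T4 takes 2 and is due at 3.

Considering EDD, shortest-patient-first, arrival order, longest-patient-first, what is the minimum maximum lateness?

8

EDD (increasing due date): T4 T2 T3 T1.
T4: 0→2, due 3, lateness -1
T2: 2→8, due 6, lateness 2
T3: 8→11, due 7, lateness 4
T1: 11→16, due 8, lateness 8
Maximum = 8.
SPT (increasing processing time): T4 T3 T1 T2.
T4: 0→2, due 3, lateness -1
T3: 2→5, due 7, lateness -2
T1: 5→10, due 8, lateness 2
T2: 10→16, due 6, lateness 10
Maximum = 10.
FIFO (arrival order): T1 T2 T3 T4.
T1: 0→5, due 8, lateness -3
T2: 5→11, due 6, lateness 5
T3: 11→14, due 7, lateness 7
T4: 14→16, due 3, lateness 13
Maximum = 13.
LPT (decreasing processing time): T2 T1 T3 T4.
T2: 0→6, due 6, lateness 0
T1: 6→11, due 8, lateness 3
T3: 11→14, due 7, lateness 7
T4: 14→16, due 3, lateness 13
Maximum = 13.
EDD 8, SPT 10, FIFO 13, LPT 13 → minimum 8.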